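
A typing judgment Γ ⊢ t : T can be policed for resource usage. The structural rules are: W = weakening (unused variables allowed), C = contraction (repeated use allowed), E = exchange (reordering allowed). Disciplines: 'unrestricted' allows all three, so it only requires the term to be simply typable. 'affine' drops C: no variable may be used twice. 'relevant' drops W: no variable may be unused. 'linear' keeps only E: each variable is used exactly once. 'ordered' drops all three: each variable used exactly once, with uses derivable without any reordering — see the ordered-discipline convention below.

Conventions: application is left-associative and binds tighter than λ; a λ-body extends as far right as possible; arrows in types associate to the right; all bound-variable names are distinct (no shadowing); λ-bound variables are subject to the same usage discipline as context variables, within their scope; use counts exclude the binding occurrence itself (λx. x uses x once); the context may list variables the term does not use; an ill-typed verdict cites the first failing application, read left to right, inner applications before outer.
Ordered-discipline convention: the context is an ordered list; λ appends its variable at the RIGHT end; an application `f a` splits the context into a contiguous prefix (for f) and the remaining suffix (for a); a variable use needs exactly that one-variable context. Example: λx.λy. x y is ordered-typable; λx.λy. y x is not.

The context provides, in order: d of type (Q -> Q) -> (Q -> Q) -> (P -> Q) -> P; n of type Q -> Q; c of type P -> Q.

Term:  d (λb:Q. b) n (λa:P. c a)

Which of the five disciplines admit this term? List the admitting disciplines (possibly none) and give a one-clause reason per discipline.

admitted by: ordered, linear, affine, relevant, unrestricted
usage: d: 1×, n: 1×, c: 1×, b (λ-bound): 1×, a (λ-bound): 1×
use order (left to right): d, b, n, c, a
typing: well-typed at P
ordered: ✓, d, n, c, b, a: once each, no exchange needed
linear: ✓, d, n, c, b, a: one use apiece
affine: ✓, no duplicate uses among d, n, c, b, a
relevant: ✓, at least one use each (d, n, c, b, a)
unrestricted: ✓, type-checks (P) and nothing is barred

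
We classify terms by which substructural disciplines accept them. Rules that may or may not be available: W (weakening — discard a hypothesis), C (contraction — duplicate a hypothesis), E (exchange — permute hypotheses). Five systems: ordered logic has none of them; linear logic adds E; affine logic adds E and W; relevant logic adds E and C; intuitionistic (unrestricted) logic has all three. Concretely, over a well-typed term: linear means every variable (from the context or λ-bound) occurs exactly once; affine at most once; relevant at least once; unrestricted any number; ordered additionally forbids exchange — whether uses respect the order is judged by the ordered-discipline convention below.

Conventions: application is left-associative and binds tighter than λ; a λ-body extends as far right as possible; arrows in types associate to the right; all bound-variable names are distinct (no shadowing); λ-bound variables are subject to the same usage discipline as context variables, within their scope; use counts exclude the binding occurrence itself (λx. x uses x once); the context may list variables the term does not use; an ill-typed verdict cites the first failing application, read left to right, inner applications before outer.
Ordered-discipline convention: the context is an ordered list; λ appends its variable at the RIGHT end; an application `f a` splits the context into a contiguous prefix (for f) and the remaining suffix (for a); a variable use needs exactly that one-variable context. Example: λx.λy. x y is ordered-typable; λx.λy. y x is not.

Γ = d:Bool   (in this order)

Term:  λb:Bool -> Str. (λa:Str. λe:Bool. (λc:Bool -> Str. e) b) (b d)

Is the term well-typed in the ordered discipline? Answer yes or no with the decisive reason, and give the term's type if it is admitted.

no — b ×2 used more than once (contraction); a, c never used (weakening)
usage: d: 1; b [bound]: 2; a [bound]: 0; e [bound]: 1; c [bound]: 0
left-to-right use order: e, b, b, d
typing: well-typed at (Bool -> Str) -> Bool -> Bool
per-discipline verdicts: ordered ✗; linear ✗; affine ✗; relevant ✗; unrestricted ✓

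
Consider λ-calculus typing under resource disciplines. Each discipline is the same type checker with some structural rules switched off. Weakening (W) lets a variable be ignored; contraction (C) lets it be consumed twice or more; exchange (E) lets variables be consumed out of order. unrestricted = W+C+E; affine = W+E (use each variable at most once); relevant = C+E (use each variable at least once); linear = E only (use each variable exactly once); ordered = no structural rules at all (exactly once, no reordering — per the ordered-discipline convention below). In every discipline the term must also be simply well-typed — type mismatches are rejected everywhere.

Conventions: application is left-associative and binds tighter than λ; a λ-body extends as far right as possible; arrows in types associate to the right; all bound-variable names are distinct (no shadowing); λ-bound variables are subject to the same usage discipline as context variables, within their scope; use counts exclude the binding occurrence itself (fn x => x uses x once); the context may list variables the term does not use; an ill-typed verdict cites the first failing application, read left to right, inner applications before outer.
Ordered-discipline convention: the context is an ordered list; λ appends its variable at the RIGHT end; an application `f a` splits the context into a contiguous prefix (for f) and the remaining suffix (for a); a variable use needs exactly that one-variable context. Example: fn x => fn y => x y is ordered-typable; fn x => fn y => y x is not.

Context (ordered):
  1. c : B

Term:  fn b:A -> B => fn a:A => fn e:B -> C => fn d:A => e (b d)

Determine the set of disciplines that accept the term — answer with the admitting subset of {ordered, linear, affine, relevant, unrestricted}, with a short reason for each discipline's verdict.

admitted in: affine, unrestricted
counts: c=0, b [bound]=1, a [bound]=0, e [bound]=1, d [bound]=1
uses in reading order: e, b, d
typing: well-typed — term : (A -> B) -> A -> (B -> C) -> A -> C
ordered: ✗ — unused: c, a — weakening required
linear: ✗ — unused: c, a — weakening required
affine: ✓ — c, b, a, e, d: no repeats, contraction unneeded
relevant: ✗ — unused: c, a — weakening required
unrestricted: ✓ — well-typed at (A -> B) -> A -> (B -> C) -> A -> C; no restrictions here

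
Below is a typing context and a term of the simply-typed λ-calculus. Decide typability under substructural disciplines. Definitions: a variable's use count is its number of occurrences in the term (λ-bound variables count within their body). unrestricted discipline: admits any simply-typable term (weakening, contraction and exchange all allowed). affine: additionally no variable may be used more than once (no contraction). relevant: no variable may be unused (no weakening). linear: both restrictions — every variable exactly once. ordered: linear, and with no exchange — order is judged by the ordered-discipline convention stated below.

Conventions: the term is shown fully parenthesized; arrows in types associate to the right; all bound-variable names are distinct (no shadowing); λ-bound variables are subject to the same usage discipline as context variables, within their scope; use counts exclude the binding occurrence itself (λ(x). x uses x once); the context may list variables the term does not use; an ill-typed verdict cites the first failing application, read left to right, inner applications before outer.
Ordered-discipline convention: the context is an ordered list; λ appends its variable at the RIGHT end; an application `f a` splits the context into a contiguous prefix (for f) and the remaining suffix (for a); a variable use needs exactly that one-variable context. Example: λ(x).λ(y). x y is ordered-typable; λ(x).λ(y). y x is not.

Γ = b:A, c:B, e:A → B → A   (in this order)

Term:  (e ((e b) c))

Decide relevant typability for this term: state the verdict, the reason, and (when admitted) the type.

yes — b, c, e: all used, weakening unneeded; term : B → A
variable uses: b ×1, c ×1, e ×2
order of uses: e, e, b, c
typing: the term checks, with type B → A
summary: ordered ✗, linear ✗, affine ✗, relevant ✓, unrestricted ✓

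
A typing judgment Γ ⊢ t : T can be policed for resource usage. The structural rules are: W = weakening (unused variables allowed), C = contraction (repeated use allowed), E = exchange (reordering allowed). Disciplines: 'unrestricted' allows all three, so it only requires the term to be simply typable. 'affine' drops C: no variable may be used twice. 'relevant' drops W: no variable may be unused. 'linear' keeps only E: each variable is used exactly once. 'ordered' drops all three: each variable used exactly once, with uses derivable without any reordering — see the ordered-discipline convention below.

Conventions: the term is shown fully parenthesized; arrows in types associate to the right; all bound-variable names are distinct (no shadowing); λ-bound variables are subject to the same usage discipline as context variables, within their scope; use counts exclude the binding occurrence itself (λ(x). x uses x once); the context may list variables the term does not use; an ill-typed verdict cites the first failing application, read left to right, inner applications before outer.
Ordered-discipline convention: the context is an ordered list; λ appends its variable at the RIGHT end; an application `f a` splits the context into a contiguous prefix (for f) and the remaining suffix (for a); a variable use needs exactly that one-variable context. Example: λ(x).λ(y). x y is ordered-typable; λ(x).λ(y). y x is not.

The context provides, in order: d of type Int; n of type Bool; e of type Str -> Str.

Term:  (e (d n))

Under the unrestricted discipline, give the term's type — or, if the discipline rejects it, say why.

not well-typed under unrestricted — fails simple typing
variable uses: d ×1; n ×1; e ×1
uses in reading order: e, d, n
typing: ill-typed: applying a non-function (Int)
all disciplines: ordered ✗ · linear ✗ · affine ✗ · relevant ✗ · unrestricted ✗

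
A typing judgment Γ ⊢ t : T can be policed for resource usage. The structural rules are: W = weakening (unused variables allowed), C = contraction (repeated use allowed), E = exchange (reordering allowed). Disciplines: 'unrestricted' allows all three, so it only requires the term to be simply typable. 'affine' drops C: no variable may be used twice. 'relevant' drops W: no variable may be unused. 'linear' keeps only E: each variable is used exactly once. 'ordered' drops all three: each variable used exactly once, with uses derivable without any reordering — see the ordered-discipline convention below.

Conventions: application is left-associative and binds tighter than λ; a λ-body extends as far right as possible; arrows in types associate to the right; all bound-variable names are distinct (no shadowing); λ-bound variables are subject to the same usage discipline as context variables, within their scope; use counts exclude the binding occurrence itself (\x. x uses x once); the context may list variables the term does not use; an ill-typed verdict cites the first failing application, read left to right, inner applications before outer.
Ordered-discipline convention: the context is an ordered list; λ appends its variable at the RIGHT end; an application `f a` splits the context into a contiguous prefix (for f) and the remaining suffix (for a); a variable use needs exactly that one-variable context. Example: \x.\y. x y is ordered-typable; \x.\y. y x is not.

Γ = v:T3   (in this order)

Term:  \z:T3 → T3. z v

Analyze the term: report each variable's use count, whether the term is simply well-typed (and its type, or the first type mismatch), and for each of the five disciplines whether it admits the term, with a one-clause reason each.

counts: v: 1; z (λ-bound): 1
left-to-right use order: z, v
typing: ✓ — (T3 → T3) → T3
ordered: ✗ — use order z, v needs exchange
linear: ✓ — exactly-once usage across v, z
affine: ✓ — at most one use each (v, z)
relevant: ✓ — v, z: all used, weakening unneeded
unrestricted: ✓ — well-typed at (T3 → T3) → T3; no restrictions here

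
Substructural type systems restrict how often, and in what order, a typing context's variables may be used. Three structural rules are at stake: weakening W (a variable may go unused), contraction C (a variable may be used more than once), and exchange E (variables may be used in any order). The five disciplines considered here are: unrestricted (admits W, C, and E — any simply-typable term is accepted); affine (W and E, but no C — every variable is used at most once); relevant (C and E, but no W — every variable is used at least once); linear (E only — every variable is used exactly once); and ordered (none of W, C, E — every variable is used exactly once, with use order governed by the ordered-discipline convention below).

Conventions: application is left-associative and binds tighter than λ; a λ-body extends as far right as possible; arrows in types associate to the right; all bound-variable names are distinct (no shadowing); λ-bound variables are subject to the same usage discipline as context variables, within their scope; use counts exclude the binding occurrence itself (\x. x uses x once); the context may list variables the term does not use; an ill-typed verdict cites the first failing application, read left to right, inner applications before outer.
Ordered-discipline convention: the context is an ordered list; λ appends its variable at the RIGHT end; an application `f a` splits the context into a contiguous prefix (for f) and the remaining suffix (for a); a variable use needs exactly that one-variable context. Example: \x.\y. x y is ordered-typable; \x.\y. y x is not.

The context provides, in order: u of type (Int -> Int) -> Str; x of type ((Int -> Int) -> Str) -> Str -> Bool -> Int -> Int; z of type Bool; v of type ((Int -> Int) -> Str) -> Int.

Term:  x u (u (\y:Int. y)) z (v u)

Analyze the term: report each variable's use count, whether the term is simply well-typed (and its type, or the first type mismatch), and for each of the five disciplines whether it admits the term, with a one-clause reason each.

use counts: u=3; x=1; z=1; v=1; y (bound)=1
order of uses: x, u, u, y, z, v, u
typing: ✓ — Int
ordered: ✗, needs contraction — u ×3
linear: ✗, needs contraction — u ×3
affine: ✗, needs contraction — u ×3
relevant: ✓, none of u, x, z, v, y goes unused
unrestricted: ✓, typability at Int is all that's needed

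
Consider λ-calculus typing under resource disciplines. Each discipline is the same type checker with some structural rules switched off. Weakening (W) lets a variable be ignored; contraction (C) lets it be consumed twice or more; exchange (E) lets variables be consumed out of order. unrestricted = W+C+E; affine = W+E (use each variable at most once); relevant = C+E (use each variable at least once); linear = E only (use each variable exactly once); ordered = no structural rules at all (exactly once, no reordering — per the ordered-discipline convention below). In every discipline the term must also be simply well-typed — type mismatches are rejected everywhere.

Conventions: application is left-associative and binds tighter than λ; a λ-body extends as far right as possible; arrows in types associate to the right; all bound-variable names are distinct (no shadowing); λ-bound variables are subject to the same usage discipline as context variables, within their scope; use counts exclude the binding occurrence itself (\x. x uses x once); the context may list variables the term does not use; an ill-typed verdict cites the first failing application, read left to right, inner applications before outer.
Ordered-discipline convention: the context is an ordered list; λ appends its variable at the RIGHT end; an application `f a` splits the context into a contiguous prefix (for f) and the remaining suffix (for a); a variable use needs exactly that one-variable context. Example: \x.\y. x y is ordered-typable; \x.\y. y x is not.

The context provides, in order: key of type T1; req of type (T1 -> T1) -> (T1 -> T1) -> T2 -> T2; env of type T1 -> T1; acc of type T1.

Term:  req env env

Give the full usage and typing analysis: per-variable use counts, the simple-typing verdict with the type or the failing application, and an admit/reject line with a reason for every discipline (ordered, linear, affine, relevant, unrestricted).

counts: key ×0, req ×1, env ×2, acc ×0
left-to-right use order: req, env, env
typing: well-typed — term : T2 -> T2
ordered ✗ (uses contraction: env ×2; unused: key, acc — weakening required)
linear ✗ (uses contraction: env ×2; unused: key, acc — weakening required)
affine ✗ (uses contraction: env ×2)
relevant ✗ (unused: key, acc — weakening required)
unrestricted ✓ (well-typed at T2 -> T2; no restrictions here)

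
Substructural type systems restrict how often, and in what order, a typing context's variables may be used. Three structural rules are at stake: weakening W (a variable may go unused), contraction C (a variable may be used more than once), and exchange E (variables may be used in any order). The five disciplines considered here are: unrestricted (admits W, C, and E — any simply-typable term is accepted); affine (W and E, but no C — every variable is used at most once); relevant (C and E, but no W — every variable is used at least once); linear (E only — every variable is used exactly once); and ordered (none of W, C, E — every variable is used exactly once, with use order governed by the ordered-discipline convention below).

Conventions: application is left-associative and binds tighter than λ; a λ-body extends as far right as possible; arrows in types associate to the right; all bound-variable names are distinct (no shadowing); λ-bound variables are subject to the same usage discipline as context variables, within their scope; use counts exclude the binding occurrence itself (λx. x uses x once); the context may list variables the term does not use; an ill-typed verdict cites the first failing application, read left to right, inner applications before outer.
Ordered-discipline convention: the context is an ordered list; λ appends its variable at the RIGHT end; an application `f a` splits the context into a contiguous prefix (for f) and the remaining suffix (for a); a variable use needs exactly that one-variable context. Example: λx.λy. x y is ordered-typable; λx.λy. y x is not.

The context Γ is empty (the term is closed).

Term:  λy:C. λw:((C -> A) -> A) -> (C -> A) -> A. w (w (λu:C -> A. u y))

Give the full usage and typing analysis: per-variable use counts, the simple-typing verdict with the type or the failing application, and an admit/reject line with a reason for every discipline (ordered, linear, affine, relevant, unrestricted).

usage: y (bound): 1, w (bound): 2, u (bound): 1
order of uses: w, w, u, y
typing: well-typed at C -> (((C -> A) -> A) -> (C -> A) -> A) -> (C -> A) -> A
ordered ✗ (needs contraction — w ×2)
linear ✗ (needs contraction — w ×2)
affine ✗ (needs contraction — w ×2)
relevant ✓ (at least one use each (y, w, u))
unrestricted ✓ (well-typed at C -> (((C -> A) -> A) -> (C -> A) -> A) -> (C -> A) -> A; no restrictions here)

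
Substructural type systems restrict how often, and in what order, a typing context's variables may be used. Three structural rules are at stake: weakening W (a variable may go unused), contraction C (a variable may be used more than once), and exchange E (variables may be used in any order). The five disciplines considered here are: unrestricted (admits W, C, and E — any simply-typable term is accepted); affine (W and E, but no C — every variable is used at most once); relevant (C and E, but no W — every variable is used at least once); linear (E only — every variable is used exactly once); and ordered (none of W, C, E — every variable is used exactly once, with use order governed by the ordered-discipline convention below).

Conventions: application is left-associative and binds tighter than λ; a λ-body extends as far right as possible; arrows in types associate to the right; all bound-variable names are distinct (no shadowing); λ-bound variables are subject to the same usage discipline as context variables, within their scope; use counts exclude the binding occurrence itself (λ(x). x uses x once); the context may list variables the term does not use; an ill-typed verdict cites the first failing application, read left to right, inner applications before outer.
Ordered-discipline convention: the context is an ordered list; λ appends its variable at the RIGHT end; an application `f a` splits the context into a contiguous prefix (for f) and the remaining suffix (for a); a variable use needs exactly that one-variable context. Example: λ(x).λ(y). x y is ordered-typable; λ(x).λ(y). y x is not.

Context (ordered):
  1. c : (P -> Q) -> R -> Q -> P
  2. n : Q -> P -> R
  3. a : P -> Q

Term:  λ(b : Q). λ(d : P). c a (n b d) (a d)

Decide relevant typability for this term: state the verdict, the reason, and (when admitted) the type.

yes — at least one use each (c, n, a, b, d); term : Q -> P -> P
counts: c=1, n=1, a=2, b (bound)=1, d (bound)=2
use order (left to right): c, a, n, b, d, a, d
typing: ✓ — Q -> P -> P
across the five disciplines: ordered ✗ | linear ✗ | affine ✗ | relevant ✓ | unrestricted ✓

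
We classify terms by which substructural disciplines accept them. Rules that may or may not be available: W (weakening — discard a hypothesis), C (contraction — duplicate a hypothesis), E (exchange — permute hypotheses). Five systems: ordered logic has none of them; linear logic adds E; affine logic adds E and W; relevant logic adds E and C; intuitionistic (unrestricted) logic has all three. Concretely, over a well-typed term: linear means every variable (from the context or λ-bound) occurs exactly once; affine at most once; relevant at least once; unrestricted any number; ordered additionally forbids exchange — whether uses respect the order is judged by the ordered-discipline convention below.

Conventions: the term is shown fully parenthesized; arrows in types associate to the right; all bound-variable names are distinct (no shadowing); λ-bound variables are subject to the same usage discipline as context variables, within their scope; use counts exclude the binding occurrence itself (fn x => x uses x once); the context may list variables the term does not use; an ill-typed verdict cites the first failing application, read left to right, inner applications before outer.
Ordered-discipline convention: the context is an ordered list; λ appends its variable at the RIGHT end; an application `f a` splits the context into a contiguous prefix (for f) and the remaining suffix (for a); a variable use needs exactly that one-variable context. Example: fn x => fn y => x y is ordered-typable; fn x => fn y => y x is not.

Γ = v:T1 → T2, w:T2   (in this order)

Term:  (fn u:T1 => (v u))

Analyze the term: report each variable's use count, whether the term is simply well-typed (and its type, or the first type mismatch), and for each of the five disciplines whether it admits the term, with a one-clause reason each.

counts: v=1; w=0; u (bound)=1
use order (left to right): v, u
typing: ✓ — T1 → T2
ordered: ✗, w left unused
linear: ✗, w left unused
affine: ✓, at most one use each (v, w, u)
relevant: ✗, w left unused
unrestricted: ✓, well-typed at T1 → T2; no restrictions here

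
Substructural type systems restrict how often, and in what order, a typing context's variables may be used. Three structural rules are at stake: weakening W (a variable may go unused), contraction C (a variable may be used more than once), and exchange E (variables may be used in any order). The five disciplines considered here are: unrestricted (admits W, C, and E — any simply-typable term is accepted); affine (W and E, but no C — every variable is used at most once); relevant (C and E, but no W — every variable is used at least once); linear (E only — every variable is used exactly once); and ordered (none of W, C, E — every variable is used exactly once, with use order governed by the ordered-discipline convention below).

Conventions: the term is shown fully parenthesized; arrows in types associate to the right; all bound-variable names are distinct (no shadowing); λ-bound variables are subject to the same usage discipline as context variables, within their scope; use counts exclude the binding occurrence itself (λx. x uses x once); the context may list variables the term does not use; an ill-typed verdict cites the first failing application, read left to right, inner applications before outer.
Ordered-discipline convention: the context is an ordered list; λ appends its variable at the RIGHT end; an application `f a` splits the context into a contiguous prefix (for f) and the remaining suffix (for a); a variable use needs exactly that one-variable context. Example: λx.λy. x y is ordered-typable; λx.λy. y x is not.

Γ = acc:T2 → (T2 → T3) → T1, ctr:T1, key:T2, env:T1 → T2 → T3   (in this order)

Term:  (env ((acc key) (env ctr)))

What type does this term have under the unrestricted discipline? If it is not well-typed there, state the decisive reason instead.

term : T2 → T3
counts: acc ×1, ctr ×1, key ×1, env ×2
use order (left to right): env, acc, key, env, ctr
typing: ✓ — T2 → T3
all disciplines: ordered ✗; linear ✗; affine ✗; relevant ✓; unrestricted ✓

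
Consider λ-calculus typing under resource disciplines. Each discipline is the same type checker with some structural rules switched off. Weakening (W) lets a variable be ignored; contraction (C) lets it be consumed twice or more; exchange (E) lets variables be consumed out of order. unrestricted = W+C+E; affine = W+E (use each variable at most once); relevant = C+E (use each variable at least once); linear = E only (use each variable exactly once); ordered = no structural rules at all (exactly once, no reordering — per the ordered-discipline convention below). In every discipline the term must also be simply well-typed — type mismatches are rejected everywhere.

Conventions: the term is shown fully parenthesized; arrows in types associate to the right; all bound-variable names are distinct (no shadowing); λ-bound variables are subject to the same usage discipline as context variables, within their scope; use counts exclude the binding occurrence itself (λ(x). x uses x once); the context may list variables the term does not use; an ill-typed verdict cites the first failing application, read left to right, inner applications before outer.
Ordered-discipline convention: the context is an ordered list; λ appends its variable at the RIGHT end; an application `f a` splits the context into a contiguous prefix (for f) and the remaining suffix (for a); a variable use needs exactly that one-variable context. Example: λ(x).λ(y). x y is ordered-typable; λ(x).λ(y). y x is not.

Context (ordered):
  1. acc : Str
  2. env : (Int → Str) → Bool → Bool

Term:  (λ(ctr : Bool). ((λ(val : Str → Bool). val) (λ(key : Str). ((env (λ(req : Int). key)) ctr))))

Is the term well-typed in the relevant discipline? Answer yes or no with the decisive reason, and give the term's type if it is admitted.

no — acc, req left unused
use counts: acc ×0, env ×1, ctr (λ-bound) ×1, val (λ-bound) ×1, key (λ-bound) ×1, req (λ-bound) ×0
use order (left to right): val, env, key, ctr
typing: ✓ — Bool → Str → Bool
summary: ordered ✗ · linear ✗ · affine ✓ · relevant ✗ · unrestricted ✓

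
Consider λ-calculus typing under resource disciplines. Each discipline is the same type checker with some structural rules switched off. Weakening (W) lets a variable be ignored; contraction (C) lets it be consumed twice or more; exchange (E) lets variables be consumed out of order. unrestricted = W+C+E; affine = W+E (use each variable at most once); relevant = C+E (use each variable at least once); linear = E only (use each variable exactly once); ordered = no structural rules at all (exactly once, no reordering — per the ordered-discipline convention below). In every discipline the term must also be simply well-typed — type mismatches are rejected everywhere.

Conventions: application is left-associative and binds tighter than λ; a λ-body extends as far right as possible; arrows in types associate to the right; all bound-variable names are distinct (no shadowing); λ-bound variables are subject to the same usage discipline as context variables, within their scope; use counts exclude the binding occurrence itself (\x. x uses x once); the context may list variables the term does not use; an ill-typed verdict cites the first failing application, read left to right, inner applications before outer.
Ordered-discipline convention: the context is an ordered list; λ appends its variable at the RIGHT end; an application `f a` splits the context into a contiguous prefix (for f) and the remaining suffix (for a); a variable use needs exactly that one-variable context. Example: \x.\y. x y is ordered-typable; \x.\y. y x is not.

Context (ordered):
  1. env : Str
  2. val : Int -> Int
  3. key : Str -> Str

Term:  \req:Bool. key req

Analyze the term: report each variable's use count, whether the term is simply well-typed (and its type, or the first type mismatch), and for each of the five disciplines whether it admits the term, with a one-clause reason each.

use counts: env: 0, val: 0, key: 1, req (bound): 1
use order (left to right): key, req
typing: ill-typed: an argument Bool mismatches the expected Str
ordered: ✗, not simply typable
linear: ✗, fails simple typing
affine: ✗, a type mismatch blocks all five
relevant: ✗, the type mismatch rejects it
unrestricted: ✗, not simply typable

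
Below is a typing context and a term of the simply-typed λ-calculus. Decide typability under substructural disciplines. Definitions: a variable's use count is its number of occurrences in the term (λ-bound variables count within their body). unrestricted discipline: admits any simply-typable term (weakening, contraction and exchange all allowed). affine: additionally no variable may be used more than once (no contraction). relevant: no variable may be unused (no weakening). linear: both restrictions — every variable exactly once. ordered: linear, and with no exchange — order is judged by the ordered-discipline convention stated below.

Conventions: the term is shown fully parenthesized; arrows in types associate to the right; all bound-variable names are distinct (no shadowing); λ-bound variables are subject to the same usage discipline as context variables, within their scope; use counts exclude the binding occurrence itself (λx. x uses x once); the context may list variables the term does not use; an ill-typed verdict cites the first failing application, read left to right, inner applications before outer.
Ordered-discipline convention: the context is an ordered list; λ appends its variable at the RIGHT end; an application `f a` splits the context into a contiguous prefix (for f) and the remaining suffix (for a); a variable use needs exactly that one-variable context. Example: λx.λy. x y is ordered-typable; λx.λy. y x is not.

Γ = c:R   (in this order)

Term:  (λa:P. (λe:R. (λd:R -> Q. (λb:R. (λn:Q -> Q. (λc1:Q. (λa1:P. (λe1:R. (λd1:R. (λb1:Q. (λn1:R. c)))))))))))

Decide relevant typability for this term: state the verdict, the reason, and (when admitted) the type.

no — a, e, d, b, n, c1, a1, e1, d1, b1, n1 never used (weakening)
variable uses: c=1; a [bound]=0; e [bound]=0; d [bound]=0; b [bound]=0; n [bound]=0; c1 [bound]=0; a1 [bound]=0; e1 [bound]=0; d1 [bound]=0; b1 [bound]=0; n1 [bound]=0
use order (left to right): c
typing: well-typed at P -> R -> (R -> Q) -> R -> (Q -> Q) -> Q -> P -> R -> R -> Q -> R -> R
summary: ordered ✗ | linear ✗ | affine ✓ | relevant ✗ | unrestricted ✓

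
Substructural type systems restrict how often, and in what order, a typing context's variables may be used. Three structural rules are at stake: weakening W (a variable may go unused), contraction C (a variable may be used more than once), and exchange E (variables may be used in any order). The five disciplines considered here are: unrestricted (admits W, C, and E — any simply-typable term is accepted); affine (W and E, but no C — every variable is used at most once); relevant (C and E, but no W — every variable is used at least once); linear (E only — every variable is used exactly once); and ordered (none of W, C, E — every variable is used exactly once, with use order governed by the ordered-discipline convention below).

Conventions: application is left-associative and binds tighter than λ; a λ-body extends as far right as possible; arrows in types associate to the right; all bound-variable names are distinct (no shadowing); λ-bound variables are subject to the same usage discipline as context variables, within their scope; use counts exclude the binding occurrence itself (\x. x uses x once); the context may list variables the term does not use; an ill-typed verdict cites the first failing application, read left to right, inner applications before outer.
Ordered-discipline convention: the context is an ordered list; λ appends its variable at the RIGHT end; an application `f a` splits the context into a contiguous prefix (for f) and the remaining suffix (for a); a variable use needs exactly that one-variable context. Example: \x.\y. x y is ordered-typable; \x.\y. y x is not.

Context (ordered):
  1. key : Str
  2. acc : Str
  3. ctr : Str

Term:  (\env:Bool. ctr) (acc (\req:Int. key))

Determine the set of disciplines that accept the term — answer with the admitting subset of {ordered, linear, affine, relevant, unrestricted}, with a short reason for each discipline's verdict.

admitted by: none
usage: key: 1; acc: 1; ctr: 1; env (bound): 0; req (bound): 0
left-to-right use order: ctr, acc, key
typing: ill-typed: non-function type Str applied to an argument
ordered: ✗ — not simply typable
linear: ✗ — fails simple typing
affine: ✗ — a type mismatch blocks all five
relevant: ✗ — the type mismatch rejects it
unrestricted: ✗ — not simply typable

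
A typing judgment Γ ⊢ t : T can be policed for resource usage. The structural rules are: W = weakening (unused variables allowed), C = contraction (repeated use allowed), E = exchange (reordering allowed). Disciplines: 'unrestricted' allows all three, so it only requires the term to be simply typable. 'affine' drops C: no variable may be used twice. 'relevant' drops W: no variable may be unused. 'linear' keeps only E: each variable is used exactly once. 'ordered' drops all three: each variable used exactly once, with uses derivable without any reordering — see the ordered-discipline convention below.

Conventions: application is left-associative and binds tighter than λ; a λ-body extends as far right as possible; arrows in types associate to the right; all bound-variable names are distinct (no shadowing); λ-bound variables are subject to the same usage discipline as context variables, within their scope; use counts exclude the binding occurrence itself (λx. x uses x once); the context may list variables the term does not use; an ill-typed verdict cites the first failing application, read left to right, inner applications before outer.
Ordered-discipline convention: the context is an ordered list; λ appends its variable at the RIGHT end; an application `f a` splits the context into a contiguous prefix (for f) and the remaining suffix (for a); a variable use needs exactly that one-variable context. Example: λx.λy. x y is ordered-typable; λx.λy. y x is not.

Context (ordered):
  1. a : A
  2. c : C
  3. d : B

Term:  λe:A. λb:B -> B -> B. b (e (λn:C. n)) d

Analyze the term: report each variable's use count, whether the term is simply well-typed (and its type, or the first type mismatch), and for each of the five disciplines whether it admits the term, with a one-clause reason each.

variable uses: a: 0, c: 0, d: 1, e (λ-bound): 1, b (λ-bound): 1, n (λ-bound): 1
left-to-right use order: b, e, n, d
typing: ill-typed: non-arrow in function slot: A
ordered: ✗ — not simply typable
linear: ✗ — fails simple typing
affine: ✗ — a type mismatch blocks all five
relevant: ✗ — the type mismatch rejects it
unrestricted: ✗ — not simply typable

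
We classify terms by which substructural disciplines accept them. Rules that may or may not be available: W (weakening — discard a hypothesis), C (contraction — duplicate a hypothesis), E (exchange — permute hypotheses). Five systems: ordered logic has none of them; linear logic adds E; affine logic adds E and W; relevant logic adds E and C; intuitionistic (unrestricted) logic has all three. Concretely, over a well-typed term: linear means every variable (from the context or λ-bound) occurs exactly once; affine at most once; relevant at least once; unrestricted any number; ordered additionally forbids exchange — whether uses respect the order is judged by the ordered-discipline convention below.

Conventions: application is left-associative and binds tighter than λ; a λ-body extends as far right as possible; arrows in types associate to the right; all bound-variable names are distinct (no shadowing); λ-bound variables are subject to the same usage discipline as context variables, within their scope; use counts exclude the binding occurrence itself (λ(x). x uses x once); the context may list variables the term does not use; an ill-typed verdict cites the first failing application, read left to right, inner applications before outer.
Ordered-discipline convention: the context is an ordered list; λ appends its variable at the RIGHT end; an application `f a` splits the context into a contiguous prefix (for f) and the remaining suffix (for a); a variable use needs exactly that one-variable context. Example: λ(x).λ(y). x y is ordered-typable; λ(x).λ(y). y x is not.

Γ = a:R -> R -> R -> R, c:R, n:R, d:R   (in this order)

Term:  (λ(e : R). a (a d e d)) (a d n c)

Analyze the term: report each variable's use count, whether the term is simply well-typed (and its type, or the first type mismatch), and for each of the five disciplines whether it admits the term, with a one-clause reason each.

variable uses: a ×3, c ×1, n ×1, d ×3, e [bound] ×1
uses in reading order: a, a, d, e, d, a, d, n, c
typing: the term checks, with type R -> R -> R
ordered: ✗, a ×3, d ×3 used more than once (contraction)
linear: ✗, a ×3, d ×3 used more than once (contraction)
affine: ✗, a ×3, d ×3 used more than once (contraction)
relevant: ✓, every one of a, c, n, d, e appears
unrestricted: ✓, type-checks (R -> R -> R) and nothing is barred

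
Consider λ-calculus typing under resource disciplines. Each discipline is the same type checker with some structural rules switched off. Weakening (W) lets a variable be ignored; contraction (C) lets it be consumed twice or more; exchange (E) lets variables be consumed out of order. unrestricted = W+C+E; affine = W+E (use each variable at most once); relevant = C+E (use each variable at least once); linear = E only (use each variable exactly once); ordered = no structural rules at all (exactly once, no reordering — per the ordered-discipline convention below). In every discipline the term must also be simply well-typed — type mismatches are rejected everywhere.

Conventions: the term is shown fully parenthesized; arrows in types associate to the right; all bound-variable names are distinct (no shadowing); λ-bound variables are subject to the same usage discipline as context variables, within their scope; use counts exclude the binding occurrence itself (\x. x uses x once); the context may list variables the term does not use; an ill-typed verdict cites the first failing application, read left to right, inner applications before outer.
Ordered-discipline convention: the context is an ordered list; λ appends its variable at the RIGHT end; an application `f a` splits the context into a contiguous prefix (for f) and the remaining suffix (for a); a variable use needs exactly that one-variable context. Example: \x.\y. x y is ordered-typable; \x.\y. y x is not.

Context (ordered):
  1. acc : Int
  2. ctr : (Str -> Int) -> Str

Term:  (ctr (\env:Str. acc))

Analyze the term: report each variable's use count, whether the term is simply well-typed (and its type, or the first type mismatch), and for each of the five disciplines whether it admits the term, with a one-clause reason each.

usage: acc ×1, ctr ×1, env (λ-bound) ×0
left-to-right use order: ctr, acc
typing: well-typed — term : Str
ordered: ✗ — needs weakening: env unused
linear: ✗ — needs weakening: env unused
affine: ✓ — none of acc, ctr, env used more than once
relevant: ✗ — needs weakening: env unused
unrestricted: ✓ — type-checks (Str) and nothing is barred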